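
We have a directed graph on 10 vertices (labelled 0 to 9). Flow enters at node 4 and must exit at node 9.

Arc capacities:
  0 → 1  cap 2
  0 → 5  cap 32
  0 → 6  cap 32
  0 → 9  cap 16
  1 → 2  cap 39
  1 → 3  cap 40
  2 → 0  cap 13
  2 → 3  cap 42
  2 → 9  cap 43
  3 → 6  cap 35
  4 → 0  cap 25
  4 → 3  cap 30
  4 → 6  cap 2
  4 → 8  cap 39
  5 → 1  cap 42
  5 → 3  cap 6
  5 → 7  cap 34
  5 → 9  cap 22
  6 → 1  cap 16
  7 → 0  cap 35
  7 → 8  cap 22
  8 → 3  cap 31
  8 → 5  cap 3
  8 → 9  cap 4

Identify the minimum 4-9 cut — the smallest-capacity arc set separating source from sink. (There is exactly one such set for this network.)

augment #1: 4→0→9 push 16
augment #2: 4→8→9 push 4
augment #3: 4→0→5→9 push 9
augment #4: 4→8→5→9 push 3
augment #5: 4→6→1→2→9 push 2
augment #6: 4→3→6→1→2→9 push 14
max flow = 48; residual-reachable set from 4 gives S-side
cut edges (S→T): {(4,0), (6,1), (8,5), (8,9)} total cap 48

Min-cut arcs: {(4,0), (6,1), (8,5), (8,9)} (total capacity 48)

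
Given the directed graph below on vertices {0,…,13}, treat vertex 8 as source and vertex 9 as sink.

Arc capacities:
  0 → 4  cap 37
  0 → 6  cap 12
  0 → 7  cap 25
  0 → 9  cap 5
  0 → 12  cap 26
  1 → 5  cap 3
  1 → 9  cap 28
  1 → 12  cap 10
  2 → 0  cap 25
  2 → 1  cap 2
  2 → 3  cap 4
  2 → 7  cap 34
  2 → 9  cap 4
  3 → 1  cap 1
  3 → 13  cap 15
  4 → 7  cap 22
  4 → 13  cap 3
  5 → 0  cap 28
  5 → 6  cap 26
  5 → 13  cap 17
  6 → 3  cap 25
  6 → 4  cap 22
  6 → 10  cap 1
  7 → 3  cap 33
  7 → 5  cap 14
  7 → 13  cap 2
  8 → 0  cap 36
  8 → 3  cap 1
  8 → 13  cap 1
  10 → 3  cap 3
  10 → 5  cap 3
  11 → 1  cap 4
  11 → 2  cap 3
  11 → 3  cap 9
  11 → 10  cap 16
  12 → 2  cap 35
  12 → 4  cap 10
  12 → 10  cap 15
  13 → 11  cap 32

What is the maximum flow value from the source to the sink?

Maximum flow value: 16

augment #1: 8→0→9 bottleneck 5, total now 5
augment #2: 8→3→1→9 bottleneck 1, total now 6
augment #3: 8→0→12→2→9 bottleneck 4, total now 10
augment #4: 8→13→11→1→9 bottleneck 1, total now 11
augment #5: 8→0→12→2→1→9 bottleneck 2, total now 13
augment #6: 8→0→4→13→11→1→9 bottleneck 3, total now 16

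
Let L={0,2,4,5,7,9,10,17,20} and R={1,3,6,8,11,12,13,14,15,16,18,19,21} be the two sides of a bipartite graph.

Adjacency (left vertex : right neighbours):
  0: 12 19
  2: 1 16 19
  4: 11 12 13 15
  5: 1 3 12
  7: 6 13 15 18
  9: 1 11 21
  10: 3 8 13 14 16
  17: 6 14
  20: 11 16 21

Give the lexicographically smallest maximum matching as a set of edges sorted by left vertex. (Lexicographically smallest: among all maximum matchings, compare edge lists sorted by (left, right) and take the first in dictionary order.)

|M| = 9 (so the lex-smallest maximum matching has 9 edges)
process left vertices in ascending order; for each, take the smallest-labelled available neighbour that still permits 9 edges overall, or leave it unmatched if none does
lex-smallest matching: {0-12, 2-1, 4-11, 5-3, 7-6, 9-21, 10-8, 17-14, 20-16}

Lex-smallest maximum matching: {(0,12), (2,1), (4,11), (5,3), (7,6), (9,21), (10,8), (17,14), (20,16)}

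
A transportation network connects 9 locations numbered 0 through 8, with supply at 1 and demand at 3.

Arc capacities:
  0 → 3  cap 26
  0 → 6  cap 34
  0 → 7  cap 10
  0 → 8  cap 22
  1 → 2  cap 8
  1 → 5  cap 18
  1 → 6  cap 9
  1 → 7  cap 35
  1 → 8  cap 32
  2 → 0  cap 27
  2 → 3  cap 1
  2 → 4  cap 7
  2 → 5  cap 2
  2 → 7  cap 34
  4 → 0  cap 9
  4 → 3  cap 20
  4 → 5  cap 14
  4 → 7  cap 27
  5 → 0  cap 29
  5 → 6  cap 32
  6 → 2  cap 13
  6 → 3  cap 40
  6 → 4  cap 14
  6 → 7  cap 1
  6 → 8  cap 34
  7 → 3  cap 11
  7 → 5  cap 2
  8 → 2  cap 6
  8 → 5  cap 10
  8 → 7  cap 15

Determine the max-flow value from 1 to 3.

Maximum flow value: 64

augment #1: 1→2→3 bottleneck 1, total now 1
augment #2: 1→6→3 bottleneck 9, total now 10
augment #3: 1→7→3 bottleneck 11, total now 21
augment #4: 1→2→0→3 bottleneck 7, total now 28
augment #5: 1→5→0→3 bottleneck 18, total now 46
augment #6: 1→7→5→0→3 bottleneck 1, total now 47
augment #7: 1→7→5→6→3 bottleneck 1, total now 48
augment #8: 1→8→2→4→3 bottleneck 6, total now 54
augment #9: 1→8→5→6→3 bottleneck 10, total now 64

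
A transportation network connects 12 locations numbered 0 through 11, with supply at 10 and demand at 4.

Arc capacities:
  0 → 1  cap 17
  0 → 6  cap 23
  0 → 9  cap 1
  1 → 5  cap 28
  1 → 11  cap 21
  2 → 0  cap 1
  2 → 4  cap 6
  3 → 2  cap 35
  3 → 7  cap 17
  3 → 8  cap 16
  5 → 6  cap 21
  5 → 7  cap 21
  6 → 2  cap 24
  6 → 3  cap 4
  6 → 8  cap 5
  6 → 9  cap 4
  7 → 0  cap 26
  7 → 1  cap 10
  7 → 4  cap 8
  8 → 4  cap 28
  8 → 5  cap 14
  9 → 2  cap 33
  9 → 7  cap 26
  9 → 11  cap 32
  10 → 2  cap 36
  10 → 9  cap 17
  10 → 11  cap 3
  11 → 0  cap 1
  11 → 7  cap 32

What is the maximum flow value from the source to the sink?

augment #1: 10→2→4 bottleneck 6, total now 6
augment #2: 10→9→7→4 bottleneck 8, total now 14
augment #3: 10→2→0→6→8→4 bottleneck 1, total now 15
augment #4: 10→11→0→6→8→4 bottleneck 1, total now 16
augment #5: 10→9→7→0→6→8→4 bottleneck 3, total now 19
augment #6: 10→9→7→0→6→3→8→4 bottleneck 4, total now 23

Maximum flow value: 23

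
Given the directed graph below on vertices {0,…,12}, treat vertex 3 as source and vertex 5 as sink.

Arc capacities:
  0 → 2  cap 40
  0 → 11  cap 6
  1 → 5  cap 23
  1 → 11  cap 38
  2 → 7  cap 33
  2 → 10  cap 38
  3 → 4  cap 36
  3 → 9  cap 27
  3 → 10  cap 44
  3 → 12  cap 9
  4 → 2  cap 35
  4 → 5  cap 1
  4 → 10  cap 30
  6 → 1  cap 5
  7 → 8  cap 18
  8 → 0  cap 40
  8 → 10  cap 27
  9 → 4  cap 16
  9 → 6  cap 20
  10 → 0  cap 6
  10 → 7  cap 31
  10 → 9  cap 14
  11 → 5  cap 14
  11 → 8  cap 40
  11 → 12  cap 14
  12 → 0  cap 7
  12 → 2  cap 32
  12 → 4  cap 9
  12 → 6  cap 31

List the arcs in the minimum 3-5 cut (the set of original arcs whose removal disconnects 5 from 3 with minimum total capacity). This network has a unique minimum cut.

augment #1: 3→4→5 push 1
augment #2: 3→9→6→1→5 push 5
augment #3: 3→10→0→11→5 push 6
max flow = 12; residual-reachable set from 3 gives S-side
cut edges (S→T): {(0,11), (4,5), (6,1)} total cap 12

Min-cut arcs: {(0,11), (4,5), (6,1)} (total capacity 12)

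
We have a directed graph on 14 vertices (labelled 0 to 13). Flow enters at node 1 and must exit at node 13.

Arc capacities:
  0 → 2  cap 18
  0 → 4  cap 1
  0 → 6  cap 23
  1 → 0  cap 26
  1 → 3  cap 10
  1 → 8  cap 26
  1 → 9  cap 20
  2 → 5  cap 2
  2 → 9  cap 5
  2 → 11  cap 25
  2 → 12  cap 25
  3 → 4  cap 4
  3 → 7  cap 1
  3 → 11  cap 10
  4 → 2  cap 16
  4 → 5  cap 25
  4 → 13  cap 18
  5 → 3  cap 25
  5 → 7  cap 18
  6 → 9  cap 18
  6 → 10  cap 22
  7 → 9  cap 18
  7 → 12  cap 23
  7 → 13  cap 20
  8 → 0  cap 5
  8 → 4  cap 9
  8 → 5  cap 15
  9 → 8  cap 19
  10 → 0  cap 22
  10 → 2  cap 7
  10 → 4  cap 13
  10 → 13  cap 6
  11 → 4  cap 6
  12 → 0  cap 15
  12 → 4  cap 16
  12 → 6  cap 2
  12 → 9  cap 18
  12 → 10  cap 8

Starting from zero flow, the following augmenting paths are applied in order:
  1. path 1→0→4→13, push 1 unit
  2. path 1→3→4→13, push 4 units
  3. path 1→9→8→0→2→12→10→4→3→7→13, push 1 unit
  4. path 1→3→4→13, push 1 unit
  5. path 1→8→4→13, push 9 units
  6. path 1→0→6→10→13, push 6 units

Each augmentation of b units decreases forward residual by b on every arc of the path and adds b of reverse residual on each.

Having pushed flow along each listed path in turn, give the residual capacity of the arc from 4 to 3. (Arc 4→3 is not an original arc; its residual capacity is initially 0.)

after path 1 (1→0→4→13, push 1): res(4,3)=0
after path 2 (1→3→4→13, push 4): res(4,3)=4
after path 3 (1→9→8→0→2→12→10→4→3→7→13, push 1): res(4,3)=3
after path 4 (1→3→4→13, push 1): res(4,3)=4
after path 5 (1→8→4→13, push 9): res(4,3)=4
after path 6 (1→0→6→10→13, push 6): res(4,3)=4

Residual capacity of (4,3): 4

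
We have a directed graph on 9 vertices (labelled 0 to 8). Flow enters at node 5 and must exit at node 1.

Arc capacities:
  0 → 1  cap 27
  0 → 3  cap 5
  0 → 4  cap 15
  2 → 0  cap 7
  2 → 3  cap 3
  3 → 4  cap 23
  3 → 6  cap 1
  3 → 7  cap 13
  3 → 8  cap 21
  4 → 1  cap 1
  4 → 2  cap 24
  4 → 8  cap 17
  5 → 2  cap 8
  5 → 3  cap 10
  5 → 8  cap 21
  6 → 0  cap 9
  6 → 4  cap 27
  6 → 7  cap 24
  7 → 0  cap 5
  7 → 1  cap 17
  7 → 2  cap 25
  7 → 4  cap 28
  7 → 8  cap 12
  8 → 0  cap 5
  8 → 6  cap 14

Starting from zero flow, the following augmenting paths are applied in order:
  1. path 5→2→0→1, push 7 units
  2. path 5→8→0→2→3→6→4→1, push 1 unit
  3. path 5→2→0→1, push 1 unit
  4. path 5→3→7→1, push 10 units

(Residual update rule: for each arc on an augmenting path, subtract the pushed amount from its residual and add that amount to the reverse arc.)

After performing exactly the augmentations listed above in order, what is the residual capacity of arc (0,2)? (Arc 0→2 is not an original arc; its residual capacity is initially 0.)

after path 1 (5→2→0→1, push 7): res(0,2)=7
after path 2 (5→8→0→2→3→6→4→1, push 1): res(0,2)=6
after path 3 (5→2→0→1, push 1): res(0,2)=7
after path 4 (5→3→7→1, push 10): res(0,2)=7

Residual capacity of (0,2): 7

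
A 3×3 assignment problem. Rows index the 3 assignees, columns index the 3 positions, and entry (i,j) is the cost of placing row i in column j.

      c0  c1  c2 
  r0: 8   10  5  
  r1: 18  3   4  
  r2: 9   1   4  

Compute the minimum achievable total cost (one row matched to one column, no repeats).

Minimum assignment cost: 13

optimal assignment: row0→col0 (cost 8), row1→col2 (cost 4), row2→col1 (cost 1)
total = 8 + 4 + 1 = 13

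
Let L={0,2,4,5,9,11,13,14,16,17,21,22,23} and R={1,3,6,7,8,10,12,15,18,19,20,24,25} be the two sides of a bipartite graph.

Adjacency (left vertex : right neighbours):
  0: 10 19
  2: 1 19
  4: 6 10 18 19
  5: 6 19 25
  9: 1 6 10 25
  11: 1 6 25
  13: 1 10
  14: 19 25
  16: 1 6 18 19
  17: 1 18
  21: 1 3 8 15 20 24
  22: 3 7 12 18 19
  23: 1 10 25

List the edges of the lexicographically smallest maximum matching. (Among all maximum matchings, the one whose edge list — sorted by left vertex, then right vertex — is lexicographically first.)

Lex-smallest maximum matching: {(0,10), (2,1), (4,6), (5,19), (9,25), (16,18), (21,3), (22,7)}

|M| = 8 (so the lex-smallest maximum matching has 8 edges)
process left vertices in ascending order; for each, take the smallest-labelled available neighbour that still permits 8 edges overall, or leave it unmatched if none does
lex-smallest matching: {0-10, 2-1, 4-6, 5-19, 9-25, 16-18, 21-3, 22-7}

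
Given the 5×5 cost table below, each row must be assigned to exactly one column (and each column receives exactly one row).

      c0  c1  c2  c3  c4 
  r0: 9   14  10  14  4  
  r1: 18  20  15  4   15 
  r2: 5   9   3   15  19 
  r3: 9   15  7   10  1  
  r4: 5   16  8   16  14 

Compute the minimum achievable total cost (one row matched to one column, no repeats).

optimal assignment: row0→col1 (cost 14), row1→col3 (cost 4), row2→col2 (cost 3), row3→col4 (cost 1), row4→col0 (cost 5)
total = 14 + 4 + 3 + 1 + 5 = 27

Minimum assignment cost: 27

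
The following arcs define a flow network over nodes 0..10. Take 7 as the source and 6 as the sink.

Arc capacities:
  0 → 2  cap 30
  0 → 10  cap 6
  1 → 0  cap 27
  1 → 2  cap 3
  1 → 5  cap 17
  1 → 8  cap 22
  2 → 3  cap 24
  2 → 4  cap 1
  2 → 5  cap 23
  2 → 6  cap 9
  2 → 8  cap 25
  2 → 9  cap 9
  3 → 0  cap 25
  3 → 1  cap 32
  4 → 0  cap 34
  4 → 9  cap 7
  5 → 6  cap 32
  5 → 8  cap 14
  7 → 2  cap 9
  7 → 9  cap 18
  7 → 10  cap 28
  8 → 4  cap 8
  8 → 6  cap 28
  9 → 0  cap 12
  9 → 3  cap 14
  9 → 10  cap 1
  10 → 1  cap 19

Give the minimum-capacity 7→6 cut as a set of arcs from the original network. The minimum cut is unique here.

augment #1: 7→2→6 push 9
augment #2: 7→10→1→5→6 push 17
augment #3: 7→10→1→8→6 push 2
augment #4: 7→9→0→2→5→6 push 12
augment #5: 7→9→3→1→8→6 push 6
max flow = 46; residual-reachable set from 7 gives S-side
cut edges (S→T): {(7,2), (7,9), (10,1)} total cap 46

Min-cut arcs: {(7,2), (7,9), (10,1)} (total capacity 46)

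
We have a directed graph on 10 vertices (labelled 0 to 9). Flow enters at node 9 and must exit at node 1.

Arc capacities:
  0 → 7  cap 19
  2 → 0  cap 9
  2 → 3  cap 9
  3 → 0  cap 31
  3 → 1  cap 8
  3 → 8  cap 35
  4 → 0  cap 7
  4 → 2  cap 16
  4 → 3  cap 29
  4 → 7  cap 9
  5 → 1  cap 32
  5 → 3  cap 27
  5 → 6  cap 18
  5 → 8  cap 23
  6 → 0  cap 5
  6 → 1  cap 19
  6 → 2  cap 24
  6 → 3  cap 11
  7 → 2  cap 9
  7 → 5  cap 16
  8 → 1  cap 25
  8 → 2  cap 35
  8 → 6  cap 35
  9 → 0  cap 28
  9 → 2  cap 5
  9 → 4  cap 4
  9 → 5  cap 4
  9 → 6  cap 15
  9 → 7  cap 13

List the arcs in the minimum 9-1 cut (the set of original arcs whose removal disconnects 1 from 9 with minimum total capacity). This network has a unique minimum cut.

Min-cut arcs: {(2,3), (7,5), (9,4), (9,5), (9,6)} (total capacity 48)

augment #1: 9→5→1 push 4
augment #2: 9→6→1 push 15
augment #3: 9→2→3→1 push 5
augment #4: 9→4→3→1 push 3
augment #5: 9→7→5→1 push 13
augment #6: 9→0→7→5→1 push 3
augment #7: 9→4→3→8→1 push 1
augment #8: 9→0→7→2→3→8→1 push 4
max flow = 48; residual-reachable set from 9 gives S-side
cut edges (S→T): {(2,3), (7,5), (9,4), (9,5), (9,6)} total cap 48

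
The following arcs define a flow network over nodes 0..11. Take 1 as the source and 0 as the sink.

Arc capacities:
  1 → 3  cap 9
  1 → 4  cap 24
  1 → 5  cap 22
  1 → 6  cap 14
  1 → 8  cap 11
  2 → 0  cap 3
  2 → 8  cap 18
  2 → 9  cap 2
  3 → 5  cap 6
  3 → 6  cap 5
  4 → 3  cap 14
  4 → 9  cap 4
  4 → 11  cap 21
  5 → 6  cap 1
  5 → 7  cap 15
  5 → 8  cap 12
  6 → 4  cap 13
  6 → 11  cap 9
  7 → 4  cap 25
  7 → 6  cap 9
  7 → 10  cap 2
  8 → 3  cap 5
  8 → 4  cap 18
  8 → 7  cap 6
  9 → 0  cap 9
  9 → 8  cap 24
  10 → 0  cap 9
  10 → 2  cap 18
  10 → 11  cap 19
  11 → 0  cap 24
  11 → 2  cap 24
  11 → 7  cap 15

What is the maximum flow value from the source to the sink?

Maximum flow value: 35

augment #1: 1→4→9→0 bottleneck 4, total now 4
augment #2: 1→4→11→0 bottleneck 20, total now 24
augment #3: 1→6→11→0 bottleneck 4, total now 28
augment #4: 1→5→7→10→0 bottleneck 2, total now 30
augment #5: 1→6→11→2→0 bottleneck 3, total now 33
augment #6: 1→6→11→2→9→0 bottleneck 2, total now 35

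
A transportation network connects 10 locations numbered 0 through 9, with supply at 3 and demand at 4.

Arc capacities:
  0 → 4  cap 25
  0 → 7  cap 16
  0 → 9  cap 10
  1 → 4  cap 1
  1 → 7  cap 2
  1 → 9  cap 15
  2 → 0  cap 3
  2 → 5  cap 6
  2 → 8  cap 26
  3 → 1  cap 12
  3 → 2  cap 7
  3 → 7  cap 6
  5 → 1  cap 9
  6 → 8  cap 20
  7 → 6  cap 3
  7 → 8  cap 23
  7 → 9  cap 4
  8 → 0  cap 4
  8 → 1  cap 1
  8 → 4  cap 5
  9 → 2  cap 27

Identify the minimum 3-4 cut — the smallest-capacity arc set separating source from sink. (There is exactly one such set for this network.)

augment #1: 3→1→4 push 1
augment #2: 3→2→0→4 push 3
augment #3: 3→2→8→4 push 4
augment #4: 3→7→8→4 push 1
augment #5: 3→7→8→0→4 push 4
max flow = 13; residual-reachable set from 3 gives S-side
cut edges (S→T): {(1,4), (2,0), (8,0), (8,4)} total cap 13

Min-cut arcs: {(1,4), (2,0), (8,0), (8,4)} (total capacity 13)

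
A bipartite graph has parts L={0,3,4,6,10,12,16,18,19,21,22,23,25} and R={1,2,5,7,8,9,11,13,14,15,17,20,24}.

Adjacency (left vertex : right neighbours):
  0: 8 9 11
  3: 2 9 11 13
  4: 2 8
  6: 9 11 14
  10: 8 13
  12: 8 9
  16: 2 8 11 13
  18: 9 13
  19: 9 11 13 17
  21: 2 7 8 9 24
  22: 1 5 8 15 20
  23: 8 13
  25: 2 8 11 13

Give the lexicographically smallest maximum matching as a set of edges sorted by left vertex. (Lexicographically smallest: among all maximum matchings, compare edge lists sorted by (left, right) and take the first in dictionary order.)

Lex-smallest maximum matching: {(0,8), (3,2), (6,14), (10,13), (12,9), (16,11), (19,17), (21,7), (22,1)}

|M| = 9 (so the lex-smallest maximum matching has 9 edges)
process left vertices in ascending order; for each, take the smallest-labelled available neighbour that still permits 9 edges overall, or leave it unmatched if none does
lex-smallest matching: {0-8, 3-2, 6-14, 10-13, 12-9, 16-11, 19-17, 21-7, 22-1}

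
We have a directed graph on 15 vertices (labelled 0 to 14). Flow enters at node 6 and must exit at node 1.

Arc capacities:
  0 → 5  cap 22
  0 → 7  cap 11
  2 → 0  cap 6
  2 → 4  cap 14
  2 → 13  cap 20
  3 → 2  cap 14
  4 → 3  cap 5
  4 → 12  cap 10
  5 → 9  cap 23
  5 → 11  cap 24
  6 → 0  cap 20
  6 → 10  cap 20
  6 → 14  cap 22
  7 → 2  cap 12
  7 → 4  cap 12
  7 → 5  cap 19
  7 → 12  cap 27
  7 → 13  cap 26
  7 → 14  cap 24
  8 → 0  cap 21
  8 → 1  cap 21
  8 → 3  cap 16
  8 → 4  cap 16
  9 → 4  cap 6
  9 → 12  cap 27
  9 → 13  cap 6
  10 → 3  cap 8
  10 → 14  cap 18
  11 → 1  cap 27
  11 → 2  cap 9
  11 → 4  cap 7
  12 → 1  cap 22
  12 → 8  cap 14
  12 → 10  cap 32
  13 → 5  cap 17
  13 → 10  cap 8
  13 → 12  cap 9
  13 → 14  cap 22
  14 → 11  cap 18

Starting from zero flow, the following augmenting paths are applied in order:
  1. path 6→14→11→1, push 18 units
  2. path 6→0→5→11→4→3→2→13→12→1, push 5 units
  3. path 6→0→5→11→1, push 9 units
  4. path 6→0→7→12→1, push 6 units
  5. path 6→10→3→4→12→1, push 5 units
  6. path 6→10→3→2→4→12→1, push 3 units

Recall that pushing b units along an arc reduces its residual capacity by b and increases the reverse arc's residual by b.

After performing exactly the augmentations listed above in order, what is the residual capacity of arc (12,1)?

Residual capacity of (12,1): 3

after path 1 (6→14→11→1, push 18): res(12,1)=22
after path 2 (6→0→5→11→4→3→2→13→12→1, push 5): res(12,1)=17
after path 3 (6→0→5→11→1, push 9): res(12,1)=17
after path 4 (6→0→7→12→1, push 6): res(12,1)=11
after path 5 (6→10→3→4→12→1, push 5): res(12,1)=6
after path 6 (6→10→3→2→4→12→1, push 3): res(12,1)=3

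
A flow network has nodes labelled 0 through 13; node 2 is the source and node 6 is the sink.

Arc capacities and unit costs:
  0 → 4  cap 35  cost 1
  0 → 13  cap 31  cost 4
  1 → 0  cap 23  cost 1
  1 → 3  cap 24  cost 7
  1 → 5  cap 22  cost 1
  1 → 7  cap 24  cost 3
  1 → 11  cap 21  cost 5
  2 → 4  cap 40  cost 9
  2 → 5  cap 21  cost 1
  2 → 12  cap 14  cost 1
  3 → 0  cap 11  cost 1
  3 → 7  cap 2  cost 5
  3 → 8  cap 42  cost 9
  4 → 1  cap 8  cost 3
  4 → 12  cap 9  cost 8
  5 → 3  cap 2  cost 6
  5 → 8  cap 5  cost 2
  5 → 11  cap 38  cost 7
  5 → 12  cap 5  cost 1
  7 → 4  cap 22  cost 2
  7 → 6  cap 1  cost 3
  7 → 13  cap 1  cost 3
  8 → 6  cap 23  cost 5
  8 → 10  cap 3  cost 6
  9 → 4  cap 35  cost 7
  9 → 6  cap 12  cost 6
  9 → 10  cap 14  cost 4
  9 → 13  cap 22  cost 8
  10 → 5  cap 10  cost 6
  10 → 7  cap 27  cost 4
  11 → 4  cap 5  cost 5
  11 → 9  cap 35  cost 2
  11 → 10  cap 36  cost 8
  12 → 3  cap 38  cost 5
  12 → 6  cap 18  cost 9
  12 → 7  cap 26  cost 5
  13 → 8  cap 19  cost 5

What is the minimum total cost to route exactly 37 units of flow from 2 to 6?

Minimum cost for 37 units: 461

shortest-cost path #1: 2→5→8→6 push 5 @ unit cost 8 (adds 40)
shortest-cost path #2: 2→12→7→6 push 1 @ unit cost 9 (adds 9)
shortest-cost path #3: 2→12→6 push 13 @ unit cost 10 (adds 130)
shortest-cost path #4: 2→5→12→6 push 5 @ unit cost 11 (adds 55)
shortest-cost path #5: 2→5→11→9→6 push 11 @ unit cost 16 (adds 176)
shortest-cost path #6: 2→4→1→7→12→5→11→9→6 push 1 @ unit cost 24 (adds 24)
shortest-cost path #7: 2→4→1→0→13→8→6 push 1 @ unit cost 27 (adds 27)
total cost = 461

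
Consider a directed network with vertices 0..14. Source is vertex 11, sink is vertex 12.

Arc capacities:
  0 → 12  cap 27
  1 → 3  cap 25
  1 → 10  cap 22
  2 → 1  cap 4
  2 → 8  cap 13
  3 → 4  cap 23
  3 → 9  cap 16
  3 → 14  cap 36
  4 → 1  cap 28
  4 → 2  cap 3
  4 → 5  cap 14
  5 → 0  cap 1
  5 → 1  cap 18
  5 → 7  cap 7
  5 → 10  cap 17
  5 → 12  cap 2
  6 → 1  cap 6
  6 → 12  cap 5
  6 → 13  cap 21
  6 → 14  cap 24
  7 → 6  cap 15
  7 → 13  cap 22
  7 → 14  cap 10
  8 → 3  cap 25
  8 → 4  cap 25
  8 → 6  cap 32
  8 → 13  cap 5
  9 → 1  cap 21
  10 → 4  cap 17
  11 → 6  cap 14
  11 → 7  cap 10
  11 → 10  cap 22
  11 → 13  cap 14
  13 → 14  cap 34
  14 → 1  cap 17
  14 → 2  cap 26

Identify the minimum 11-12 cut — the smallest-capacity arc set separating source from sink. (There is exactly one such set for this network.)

augment #1: 11→6→12 push 5
augment #2: 11→10→4→5→12 push 2
augment #3: 11→10→4→5→0→12 push 1
max flow = 8; residual-reachable set from 11 gives S-side
cut edges (S→T): {(5,0), (5,12), (6,12)} total cap 8

Min-cut arcs: {(5,0), (5,12), (6,12)} (total capacity 8)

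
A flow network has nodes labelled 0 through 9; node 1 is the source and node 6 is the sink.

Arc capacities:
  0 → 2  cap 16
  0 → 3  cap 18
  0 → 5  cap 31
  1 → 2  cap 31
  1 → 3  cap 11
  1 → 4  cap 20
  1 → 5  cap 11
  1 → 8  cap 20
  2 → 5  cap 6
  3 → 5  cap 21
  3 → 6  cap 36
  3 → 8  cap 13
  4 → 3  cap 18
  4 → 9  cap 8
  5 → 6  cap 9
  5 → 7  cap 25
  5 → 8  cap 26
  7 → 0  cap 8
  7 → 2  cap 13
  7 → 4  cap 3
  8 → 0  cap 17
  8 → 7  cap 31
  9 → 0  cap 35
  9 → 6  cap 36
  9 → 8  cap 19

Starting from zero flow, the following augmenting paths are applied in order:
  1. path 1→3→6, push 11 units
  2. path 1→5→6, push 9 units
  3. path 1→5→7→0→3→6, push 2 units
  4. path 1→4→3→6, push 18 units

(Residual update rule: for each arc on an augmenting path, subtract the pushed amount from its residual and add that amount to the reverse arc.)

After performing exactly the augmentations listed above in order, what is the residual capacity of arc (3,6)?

after path 1 (1→3→6, push 11): res(3,6)=25
after path 2 (1→5→6, push 9): res(3,6)=25
after path 3 (1→5→7→0→3→6, push 2): res(3,6)=23
after path 4 (1→4→3→6, push 18): res(3,6)=5

Residual capacity of (3,6): 5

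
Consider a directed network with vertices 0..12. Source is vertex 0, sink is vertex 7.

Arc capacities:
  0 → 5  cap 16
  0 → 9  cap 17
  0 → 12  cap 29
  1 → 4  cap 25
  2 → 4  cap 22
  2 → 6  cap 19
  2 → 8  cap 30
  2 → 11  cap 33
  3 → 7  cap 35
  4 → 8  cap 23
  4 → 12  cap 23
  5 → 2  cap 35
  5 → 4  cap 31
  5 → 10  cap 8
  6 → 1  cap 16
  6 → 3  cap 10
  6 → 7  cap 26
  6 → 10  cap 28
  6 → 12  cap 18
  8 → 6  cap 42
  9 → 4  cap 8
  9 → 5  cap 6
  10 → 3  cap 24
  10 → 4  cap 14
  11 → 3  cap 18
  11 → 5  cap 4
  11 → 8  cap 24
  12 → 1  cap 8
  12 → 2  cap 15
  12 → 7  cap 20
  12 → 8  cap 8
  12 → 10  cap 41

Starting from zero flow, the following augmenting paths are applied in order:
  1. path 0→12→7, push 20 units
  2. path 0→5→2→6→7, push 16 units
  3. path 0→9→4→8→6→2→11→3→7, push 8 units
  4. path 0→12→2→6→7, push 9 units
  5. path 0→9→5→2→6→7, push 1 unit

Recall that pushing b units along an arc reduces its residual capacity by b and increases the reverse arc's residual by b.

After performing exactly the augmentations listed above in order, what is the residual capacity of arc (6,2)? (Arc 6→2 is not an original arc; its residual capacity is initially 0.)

Residual capacity of (6,2): 18

after path 1 (0→12→7, push 20): res(6,2)=0
after path 2 (0→5→2→6→7, push 16): res(6,2)=16
after path 3 (0→9→4→8→6→2→11→3→7, push 8): res(6,2)=8
after path 4 (0→12→2→6→7, push 9): res(6,2)=17
after path 5 (0→9→5→2→6→7, push 1): res(6,2)=18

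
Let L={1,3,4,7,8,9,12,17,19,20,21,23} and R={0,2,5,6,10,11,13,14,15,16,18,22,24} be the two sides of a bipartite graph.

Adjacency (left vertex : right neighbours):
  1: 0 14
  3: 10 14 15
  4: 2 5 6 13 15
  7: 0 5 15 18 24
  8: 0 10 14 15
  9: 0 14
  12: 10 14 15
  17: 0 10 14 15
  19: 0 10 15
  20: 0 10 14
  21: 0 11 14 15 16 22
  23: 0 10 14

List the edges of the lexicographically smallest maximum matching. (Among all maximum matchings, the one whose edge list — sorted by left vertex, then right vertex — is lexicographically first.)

|M| = 7 (so the lex-smallest maximum matching has 7 edges)
process left vertices in ascending order; for each, take the smallest-labelled available neighbour that still permits 7 edges overall, or leave it unmatched if none does
lex-smallest matching: {1-0, 3-10, 4-2, 7-5, 8-14, 12-15, 21-11}

Lex-smallest maximum matching: {(1,0), (3,10), (4,2), (7,5), (8,14), (12,15), (21,11)}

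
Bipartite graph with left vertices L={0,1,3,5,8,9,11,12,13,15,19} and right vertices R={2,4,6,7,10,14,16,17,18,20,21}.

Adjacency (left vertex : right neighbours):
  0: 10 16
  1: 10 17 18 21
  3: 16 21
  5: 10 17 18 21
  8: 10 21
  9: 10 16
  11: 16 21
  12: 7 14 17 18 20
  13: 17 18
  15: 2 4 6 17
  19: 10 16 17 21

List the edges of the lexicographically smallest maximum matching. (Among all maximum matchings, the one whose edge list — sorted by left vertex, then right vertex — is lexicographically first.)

Lex-smallest maximum matching: {(0,10), (1,17), (3,16), (5,18), (8,21), (12,7), (15,2)}

|M| = 7 (so the lex-smallest maximum matching has 7 edges)
process left vertices in ascending order; for each, take the smallest-labelled available neighbour that still permits 7 edges overall, or leave it unmatched if none does
lex-smallest matching: {0-10, 1-17, 3-16, 5-18, 8-21, 12-7, 15-2}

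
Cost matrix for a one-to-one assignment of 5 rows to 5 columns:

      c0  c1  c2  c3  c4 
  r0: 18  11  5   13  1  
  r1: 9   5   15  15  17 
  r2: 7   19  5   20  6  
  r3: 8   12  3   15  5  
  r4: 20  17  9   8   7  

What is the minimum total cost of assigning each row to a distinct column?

Minimum assignment cost: 24

optimal assignment: row0→col4 (cost 1), row1→col1 (cost 5), row2→col0 (cost 7), row3→col2 (cost 3), row4→col3 (cost 8)
total = 1 + 5 + 7 + 3 + 8 = 24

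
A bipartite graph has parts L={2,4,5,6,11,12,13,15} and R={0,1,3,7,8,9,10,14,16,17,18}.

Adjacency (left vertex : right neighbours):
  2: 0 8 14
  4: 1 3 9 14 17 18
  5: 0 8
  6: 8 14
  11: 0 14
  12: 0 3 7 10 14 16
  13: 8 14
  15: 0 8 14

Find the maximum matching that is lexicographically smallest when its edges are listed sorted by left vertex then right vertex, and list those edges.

Lex-smallest maximum matching: {(2,0), (4,1), (5,8), (6,14), (12,3)}

|M| = 5 (so the lex-smallest maximum matching has 5 edges)
process left vertices in ascending order; for each, take the smallest-labelled available neighbour that still permits 5 edges overall, or leave it unmatched if none does
lex-smallest matching: {2-0, 4-1, 5-8, 6-14, 12-3}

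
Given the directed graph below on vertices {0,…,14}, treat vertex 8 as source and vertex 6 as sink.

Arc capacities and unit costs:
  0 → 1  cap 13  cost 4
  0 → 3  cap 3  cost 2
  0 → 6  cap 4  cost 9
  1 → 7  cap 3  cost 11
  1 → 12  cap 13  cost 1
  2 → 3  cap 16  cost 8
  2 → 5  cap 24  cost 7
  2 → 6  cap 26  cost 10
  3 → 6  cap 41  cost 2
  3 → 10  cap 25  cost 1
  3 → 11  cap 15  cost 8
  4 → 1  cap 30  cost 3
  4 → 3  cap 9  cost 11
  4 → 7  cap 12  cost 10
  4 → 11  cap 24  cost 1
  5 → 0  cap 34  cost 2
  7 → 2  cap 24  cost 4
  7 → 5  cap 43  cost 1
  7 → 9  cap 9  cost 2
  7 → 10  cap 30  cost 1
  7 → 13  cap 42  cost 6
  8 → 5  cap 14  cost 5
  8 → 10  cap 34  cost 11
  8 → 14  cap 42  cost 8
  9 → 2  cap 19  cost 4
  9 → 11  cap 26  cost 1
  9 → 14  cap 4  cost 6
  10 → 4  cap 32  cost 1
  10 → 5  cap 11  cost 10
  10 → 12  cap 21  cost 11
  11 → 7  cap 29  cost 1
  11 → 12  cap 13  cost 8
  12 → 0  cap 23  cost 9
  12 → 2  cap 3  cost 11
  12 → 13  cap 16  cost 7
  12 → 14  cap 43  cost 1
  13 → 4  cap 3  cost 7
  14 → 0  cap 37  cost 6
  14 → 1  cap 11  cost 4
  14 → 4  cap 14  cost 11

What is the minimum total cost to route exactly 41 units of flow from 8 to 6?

shortest-cost path #1: 8→5→0→3→6 push 3 @ unit cost 11 (adds 33)
shortest-cost path #2: 8→5→0→6 push 4 @ unit cost 16 (adds 64)
shortest-cost path #3: 8→10→4→3→6 push 9 @ unit cost 25 (adds 225)
shortest-cost path #4: 8→10→4→11→7→2→6 push 23 @ unit cost 28 (adds 644)
shortest-cost path #5: 8→5→0→1→12→2→6 push 2 @ unit cost 33 (adds 66)
total cost = 1032

Minimum cost for 41 units: 1032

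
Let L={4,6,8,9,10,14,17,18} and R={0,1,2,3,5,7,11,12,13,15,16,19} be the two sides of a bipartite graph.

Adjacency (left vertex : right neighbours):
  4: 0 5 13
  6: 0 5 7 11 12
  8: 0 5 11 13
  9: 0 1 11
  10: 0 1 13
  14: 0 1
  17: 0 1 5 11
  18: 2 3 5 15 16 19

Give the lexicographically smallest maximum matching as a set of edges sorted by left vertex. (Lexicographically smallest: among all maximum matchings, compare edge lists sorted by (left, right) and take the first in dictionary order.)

|M| = 7 (so the lex-smallest maximum matching has 7 edges)
process left vertices in ascending order; for each, take the smallest-labelled available neighbour that still permits 7 edges overall, or leave it unmatched if none does
lex-smallest matching: {4-0, 6-7, 8-5, 9-1, 10-13, 17-11, 18-2}

Lex-smallest maximum matching: {(4,0), (6,7), (8,5), (9,1), (10,13), (17,11), (18,2)}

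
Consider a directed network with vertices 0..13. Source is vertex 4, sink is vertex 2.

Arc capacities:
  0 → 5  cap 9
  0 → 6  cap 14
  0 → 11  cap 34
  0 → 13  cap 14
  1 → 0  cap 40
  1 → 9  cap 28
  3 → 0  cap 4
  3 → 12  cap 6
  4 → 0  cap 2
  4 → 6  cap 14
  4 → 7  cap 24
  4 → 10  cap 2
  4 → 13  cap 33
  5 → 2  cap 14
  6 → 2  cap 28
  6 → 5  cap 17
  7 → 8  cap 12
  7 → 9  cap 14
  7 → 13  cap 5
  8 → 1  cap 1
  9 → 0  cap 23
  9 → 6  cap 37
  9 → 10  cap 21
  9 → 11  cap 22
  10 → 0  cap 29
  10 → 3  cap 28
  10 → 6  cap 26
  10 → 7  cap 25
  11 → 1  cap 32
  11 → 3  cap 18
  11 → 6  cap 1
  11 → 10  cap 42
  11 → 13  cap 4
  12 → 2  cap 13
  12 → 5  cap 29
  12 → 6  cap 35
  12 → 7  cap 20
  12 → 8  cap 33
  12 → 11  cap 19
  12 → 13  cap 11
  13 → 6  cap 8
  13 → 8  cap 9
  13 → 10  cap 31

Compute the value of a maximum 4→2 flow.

augment #1: 4→6→2 bottleneck 14, total now 14
augment #2: 4→0→5→2 bottleneck 2, total now 16
augment #3: 4→10→6→2 bottleneck 2, total now 18
augment #4: 4→13→6→2 bottleneck 8, total now 26
augment #5: 4→7→9→6→2 bottleneck 4, total now 30
augment #6: 4→7→9→0→5→2 bottleneck 7, total now 37
augment #7: 4→7→9→6→5→2 bottleneck 3, total now 40
augment #8: 4→13→10→3→12→2 bottleneck 6, total now 46
augment #9: 4→13→10→6→5→2 bottleneck 2, total now 48

Maximum flow value: 48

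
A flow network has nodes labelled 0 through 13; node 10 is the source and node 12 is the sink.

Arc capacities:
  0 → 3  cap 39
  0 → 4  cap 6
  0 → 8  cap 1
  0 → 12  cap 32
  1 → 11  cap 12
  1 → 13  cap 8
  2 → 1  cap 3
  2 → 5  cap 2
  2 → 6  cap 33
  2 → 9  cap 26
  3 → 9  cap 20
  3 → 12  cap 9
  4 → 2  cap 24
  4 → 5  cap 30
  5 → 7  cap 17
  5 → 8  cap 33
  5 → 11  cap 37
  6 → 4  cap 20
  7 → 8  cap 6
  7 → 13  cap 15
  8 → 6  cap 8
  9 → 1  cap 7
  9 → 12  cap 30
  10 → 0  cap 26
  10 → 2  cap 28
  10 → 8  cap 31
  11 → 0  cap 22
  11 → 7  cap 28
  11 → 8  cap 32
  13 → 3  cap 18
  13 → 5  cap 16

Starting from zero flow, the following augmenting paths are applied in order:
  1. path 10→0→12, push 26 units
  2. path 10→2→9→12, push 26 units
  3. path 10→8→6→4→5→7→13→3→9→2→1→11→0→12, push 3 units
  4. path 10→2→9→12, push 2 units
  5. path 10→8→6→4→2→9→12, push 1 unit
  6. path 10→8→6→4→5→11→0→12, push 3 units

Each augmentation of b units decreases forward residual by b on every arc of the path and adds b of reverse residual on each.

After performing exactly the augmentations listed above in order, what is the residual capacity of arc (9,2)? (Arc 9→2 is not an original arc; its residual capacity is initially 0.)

after path 1 (10→0→12, push 26): res(9,2)=0
after path 2 (10→2→9→12, push 26): res(9,2)=26
after path 3 (10→8→6→4→5→7→13→3→9→2→1→11→0→12, push 3): res(9,2)=23
after path 4 (10→2→9→12, push 2): res(9,2)=25
after path 5 (10→8→6→4→2→9→12, push 1): res(9,2)=26
after path 6 (10→8→6→4→5→11→0→12, push 3): res(9,2)=26

Residual capacity of (9,2): 26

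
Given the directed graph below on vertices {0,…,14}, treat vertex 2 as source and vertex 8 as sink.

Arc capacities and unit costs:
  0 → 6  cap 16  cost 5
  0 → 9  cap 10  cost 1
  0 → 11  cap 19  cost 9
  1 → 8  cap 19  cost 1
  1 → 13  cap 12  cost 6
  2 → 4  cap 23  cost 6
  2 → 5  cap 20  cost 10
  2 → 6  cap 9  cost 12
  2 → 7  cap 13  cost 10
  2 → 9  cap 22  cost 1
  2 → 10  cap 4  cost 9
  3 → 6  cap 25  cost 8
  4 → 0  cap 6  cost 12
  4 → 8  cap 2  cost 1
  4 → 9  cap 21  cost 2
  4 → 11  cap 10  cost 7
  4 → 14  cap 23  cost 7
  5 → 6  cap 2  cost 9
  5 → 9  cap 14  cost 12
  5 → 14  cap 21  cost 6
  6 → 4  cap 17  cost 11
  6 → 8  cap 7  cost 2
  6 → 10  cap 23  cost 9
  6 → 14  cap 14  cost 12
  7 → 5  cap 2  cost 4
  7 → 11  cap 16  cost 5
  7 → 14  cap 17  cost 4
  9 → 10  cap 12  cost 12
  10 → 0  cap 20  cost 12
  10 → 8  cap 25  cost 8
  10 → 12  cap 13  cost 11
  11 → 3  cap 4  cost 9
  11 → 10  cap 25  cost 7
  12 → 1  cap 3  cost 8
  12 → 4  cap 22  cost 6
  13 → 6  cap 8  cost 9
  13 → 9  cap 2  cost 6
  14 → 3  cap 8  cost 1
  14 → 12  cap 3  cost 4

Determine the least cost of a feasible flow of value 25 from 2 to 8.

Minimum cost for 25 units: 432

shortest-cost path #1: 2→4→8 push 2 @ unit cost 7 (adds 14)
shortest-cost path #2: 2→6→8 push 7 @ unit cost 14 (adds 98)
shortest-cost path #3: 2→10→8 push 4 @ unit cost 17 (adds 68)
shortest-cost path #4: 2→9→10→8 push 12 @ unit cost 21 (adds 252)
total cost = 432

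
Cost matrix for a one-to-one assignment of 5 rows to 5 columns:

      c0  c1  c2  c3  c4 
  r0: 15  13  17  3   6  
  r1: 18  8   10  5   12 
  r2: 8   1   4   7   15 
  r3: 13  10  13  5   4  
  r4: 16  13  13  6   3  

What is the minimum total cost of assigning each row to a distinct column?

Minimum assignment cost: 30

optimal assignment: row0→col3 (cost 3), row1→col2 (cost 10), row2→col1 (cost 1), row3→col0 (cost 13), row4→col4 (cost 3)
total = 3 + 10 + 1 + 13 + 3 = 30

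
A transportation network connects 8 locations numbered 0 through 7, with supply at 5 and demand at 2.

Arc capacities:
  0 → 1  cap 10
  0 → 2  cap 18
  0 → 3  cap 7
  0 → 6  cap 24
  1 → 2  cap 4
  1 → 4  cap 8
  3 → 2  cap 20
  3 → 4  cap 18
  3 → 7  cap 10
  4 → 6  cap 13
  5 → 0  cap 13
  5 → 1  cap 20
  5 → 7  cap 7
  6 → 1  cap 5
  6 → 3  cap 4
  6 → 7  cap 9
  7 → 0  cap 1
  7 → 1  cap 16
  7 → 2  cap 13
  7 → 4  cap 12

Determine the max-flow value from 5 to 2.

augment #1: 5→0→2 bottleneck 13, total now 13
augment #2: 5→1→2 bottleneck 4, total now 17
augment #3: 5→7→2 bottleneck 7, total now 24
augment #4: 5→1→4→6→3→2 bottleneck 4, total now 28
augment #5: 5→1→4→6→7→2 bottleneck 4, total now 32

Maximum flow value: 32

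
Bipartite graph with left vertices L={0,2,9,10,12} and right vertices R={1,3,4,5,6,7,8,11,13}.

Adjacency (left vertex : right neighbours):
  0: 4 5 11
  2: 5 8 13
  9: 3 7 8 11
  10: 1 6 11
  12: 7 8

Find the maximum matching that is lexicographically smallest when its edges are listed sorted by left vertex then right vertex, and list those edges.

Lex-smallest maximum matching: {(0,4), (2,5), (9,3), (10,1), (12,7)}

|M| = 5 (so the lex-smallest maximum matching has 5 edges)
process left vertices in ascending order; for each, take the smallest-labelled available neighbour that still permits 5 edges overall, or leave it unmatched if none does
lex-smallest matching: {0-4, 2-5, 9-3, 10-1, 12-7}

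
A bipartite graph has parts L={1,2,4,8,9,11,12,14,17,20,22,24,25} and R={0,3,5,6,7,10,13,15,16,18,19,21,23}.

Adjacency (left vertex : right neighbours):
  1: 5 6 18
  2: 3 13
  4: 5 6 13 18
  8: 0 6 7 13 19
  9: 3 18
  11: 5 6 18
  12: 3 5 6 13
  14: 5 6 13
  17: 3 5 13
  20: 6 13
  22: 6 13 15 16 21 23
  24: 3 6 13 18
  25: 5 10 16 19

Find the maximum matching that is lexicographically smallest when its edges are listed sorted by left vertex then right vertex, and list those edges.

|M| = 8 (so the lex-smallest maximum matching has 8 edges)
process left vertices in ascending order; for each, take the smallest-labelled available neighbour that still permits 8 edges overall, or leave it unmatched if none does
lex-smallest matching: {1-5, 2-3, 4-6, 8-0, 9-18, 12-13, 22-15, 25-10}

Lex-smallest maximum matching: {(1,5), (2,3), (4,6), (8,0), (9,18), (12,13), (22,15), (25,10)}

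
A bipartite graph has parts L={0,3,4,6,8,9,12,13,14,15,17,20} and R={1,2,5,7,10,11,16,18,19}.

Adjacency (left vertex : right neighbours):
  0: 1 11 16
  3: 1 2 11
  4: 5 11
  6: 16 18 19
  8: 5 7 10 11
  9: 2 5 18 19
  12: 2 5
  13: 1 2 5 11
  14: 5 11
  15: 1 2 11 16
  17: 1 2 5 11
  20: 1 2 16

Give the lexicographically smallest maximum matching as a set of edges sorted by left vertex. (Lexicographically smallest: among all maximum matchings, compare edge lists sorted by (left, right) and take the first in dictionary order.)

|M| = 8 (so the lex-smallest maximum matching has 8 edges)
process left vertices in ascending order; for each, take the smallest-labelled available neighbour that still permits 8 edges overall, or leave it unmatched if none does
lex-smallest matching: {0-1, 3-2, 4-5, 6-18, 8-7, 9-19, 13-11, 15-16}

Lex-smallest maximum matching: {(0,1), (3,2), (4,5), (6,18), (8,7), (9,19), (13,11), (15,16)}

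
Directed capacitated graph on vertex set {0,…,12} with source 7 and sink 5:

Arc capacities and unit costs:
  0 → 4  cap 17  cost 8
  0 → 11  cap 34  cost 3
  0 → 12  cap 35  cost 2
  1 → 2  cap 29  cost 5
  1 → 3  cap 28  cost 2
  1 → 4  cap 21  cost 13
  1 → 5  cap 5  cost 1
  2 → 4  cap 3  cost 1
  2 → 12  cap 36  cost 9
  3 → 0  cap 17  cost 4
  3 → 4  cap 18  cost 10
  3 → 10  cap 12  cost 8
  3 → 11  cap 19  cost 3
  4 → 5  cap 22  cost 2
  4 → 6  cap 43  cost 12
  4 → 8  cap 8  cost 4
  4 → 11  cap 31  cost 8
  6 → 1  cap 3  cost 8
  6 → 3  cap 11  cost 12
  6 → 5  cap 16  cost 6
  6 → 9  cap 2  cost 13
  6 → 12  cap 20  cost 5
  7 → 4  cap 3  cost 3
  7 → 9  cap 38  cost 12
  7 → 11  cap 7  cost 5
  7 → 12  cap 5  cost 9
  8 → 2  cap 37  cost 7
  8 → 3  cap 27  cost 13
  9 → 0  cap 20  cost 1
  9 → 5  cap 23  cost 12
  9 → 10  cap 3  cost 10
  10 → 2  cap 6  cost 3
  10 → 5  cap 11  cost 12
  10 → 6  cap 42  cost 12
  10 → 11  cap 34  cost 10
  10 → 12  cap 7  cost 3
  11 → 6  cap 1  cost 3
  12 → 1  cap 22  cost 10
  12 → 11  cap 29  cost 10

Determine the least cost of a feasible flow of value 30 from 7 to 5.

Minimum cost for 30 units: 616

shortest-cost path #1: 7→4→5 push 3 @ unit cost 5 (adds 15)
shortest-cost path #2: 7→11→6→5 push 1 @ unit cost 14 (adds 14)
shortest-cost path #3: 7→12→1→5 push 5 @ unit cost 20 (adds 100)
shortest-cost path #4: 7→9→0→4→5 push 17 @ unit cost 23 (adds 391)
shortest-cost path #5: 7→9→5 push 4 @ unit cost 24 (adds 96)
total cost = 616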